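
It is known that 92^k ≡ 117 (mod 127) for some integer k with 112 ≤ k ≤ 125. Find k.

114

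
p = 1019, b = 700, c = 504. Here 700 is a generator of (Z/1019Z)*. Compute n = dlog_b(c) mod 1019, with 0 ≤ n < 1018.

154

Baby-step giant-step with m = ceil(sqrt(1018)) = 32.
Baby table (700^j mod 1019 for j=0..31):
  0:1  1:700  2:880  3:524  4:979  5:532  6:465  7:439
  8:581  9:119  10:761  11:782  12:197  13:335  14:130  15:309
  16:272  17:866  18:914  19:887  20:329  21:6  22:124  23:185
  24:87  25:779  26:135  27:752  28:596  29:429  30:714  31:490
Giant step factor: 700^(-32) ≡ 842 (mod 1019).
Scan 504·842^i mod 1019 for i = 0, 1, …:
  i=0: 504   i=1: 464   i=2: 411   i=3: 621
  i=4: 135
Match at i=4, j=26: n = 4·32 + 26 = 154.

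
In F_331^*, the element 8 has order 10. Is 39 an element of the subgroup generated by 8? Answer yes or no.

no

⟨8⟩ has order 10; its elements mod 331 are {1, 8, 64, 124, 150, 181, 207, 267, 323, 330}.
39 is not in this set.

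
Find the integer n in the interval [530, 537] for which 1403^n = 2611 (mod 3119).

534

Compute 1403^530 mod 3119 = 2392, then multiply by 1403 repeatedly:
  1403^530=2392  1403^531=3051  1403^532=1285  1403^533=73  1403^534=2611
Found 2611 at exponent 534.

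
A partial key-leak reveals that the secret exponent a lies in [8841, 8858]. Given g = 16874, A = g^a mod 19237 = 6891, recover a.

8847

Compute 16874^8841 mod 19237 = 3393, then multiply by 16874 repeatedly:
  16874^8841=3393  16874^8842=4170  16874^8843=14871  16874^8844=5826  16874^8845=6854
  16874^8846=1552  16874^8847=6891
Found 6891 at exponent 8847.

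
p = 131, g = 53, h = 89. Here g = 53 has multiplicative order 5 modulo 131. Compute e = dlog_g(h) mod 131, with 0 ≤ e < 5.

4

Successive powers of 53 modulo 131:
  53^0=1  53^1=53  53^2=58  53^3=61  53^4=89
So 53^4 ≡ 89 (mod 131), giving e = 4.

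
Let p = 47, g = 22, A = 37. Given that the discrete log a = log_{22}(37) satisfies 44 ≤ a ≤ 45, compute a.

Compute 22^44 mod 47 = 37, then multiply by 22 repeatedly:
  22^44=37
Found 37 at exponent 44.

44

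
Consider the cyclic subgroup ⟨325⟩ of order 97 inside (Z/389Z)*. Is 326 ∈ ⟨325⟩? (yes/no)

326 ∈ ⟨325⟩ iff 326^97 ≡ 1 (mod 389), since |⟨325⟩| = 97.
326^97 mod 389 = 1.
Since 1 = 1, 326 lies in the subgroup.

yes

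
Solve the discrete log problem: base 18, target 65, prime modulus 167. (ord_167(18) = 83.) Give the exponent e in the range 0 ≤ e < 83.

82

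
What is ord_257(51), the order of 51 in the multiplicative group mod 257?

The order of 51 must divide p − 1 = 256 = 2^8.
Divisors: 1, 2, 4, 8, 16, 32, 64, 128, 256.
Check each in increasing order: 51^1 ≡ 51;  51^2 ≡ 31;  51^4 ≡ 190;  51^8 ≡ 120;  51^16 ≡ 8;  51^32 ≡ 64;  51^64 ≡ 241;  51^128 ≡ 256;  51^256 ≡ 1.
Smallest exponent giving 1 is 256.

256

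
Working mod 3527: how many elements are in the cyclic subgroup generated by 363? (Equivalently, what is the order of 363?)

The order of 363 must divide p − 1 = 3526 = 2 · 41 · 43.
Divisors: 1, 2, 41, 43, 82, 86, 1763, 3526.
Check each in increasing order: 363^1 ≡ 363;  363^2 ≡ 1270;  363^41 ≡ 2450;  363^43 ≡ 686;  363^82 ≡ 3073;  363^86 ≡ 1505;  363^1763 ≡ 1.
Smallest exponent giving 1 is 1763.

1763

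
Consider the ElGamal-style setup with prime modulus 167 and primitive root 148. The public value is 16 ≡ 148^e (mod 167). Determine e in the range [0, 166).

60

Baby-step giant-step with m = ceil(sqrt(166)) = 13.
Baby table (148^j mod 167 for j=0..12):
  0:1  1:148  2:27  3:155  4:61  5:10  6:144  7:103
  8:47  9:109  10:100  11:104  12:28
Giant step factor: 148^(-13) ≡ 70 (mod 167).
Scan 16·70^i mod 167 for i = 0, 1, …:
  i=0: 16   i=1: 118   i=2: 77   i=3: 46
  i=4: 47
Match at i=4, j=8: e = 4·13 + 8 = 60.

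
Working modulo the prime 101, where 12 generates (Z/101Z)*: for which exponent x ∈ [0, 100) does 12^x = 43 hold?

2

Successive powers of 12 modulo 101:
  12^0=1  12^1=12  12^2=43
So 12^2 ≡ 43 (mod 101), giving x = 2.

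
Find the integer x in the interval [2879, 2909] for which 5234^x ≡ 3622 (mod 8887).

2889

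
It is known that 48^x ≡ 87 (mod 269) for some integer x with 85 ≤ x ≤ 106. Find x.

88

Compute 48^85 mod 269 = 76, then multiply by 48 repeatedly:
  48^85=76  48^86=151  48^87=254  48^88=87
Found 87 at exponent 88.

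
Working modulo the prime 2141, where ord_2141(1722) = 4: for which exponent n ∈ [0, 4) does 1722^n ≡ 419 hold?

Successive powers of 1722 modulo 2141:
  1722^0=1  1722^1=1722  1722^2=2140  1722^3=419
So 1722^3 ≡ 419 (mod 2141), giving n = 3.

3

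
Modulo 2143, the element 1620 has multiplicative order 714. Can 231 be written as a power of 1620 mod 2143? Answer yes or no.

no

231 ∈ ⟨1620⟩ iff 231^714 ≡ 1 (mod 2143), since |⟨1620⟩| = 714.
231^714 mod 2143 = 1793.
Since 1793 ≠ 1, 231 does not lie in the subgroup.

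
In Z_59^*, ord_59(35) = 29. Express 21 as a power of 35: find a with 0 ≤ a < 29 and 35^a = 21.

Successive powers of 35 modulo 59:
  35^0=1  35^1=35  35^2=45  35^3=41  35^4=19  35^5=16
  35^6=29  35^7=12  35^8=7  35^9=9  35^10=20  35^11=51
  35^12=15  35^13=53  35^14=26  35^15=25  35^16=49  35^17=4
  35^18=22  35^19=3  35^20=46  35^21=17  35^22=5  35^23=57
  35^24=48  35^25=28  35^26=36  35^27=21
So 35^27 ≡ 21 (mod 59), giving a = 27.

27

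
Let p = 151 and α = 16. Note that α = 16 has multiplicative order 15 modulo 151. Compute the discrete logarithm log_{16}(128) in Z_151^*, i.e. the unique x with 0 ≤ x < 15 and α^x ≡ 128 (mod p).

Successive powers of 16 modulo 151:
  16^0=1  16^1=16  16^2=105  16^3=19  16^4=2  16^5=32
  16^6=59  16^7=38  16^8=4  16^9=64  16^10=118  16^11=76
  16^12=8  16^13=128
So 16^13 ≡ 128 (mod 151), giving x = 13.

13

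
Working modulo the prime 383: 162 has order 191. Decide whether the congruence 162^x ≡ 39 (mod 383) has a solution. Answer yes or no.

39 ∈ ⟨162⟩ iff 39^191 ≡ 1 (mod 383), since |⟨162⟩| = 191.
39^191 mod 383 = 382.
Since 382 ≠ 1, 39 does not lie in the subgroup.

no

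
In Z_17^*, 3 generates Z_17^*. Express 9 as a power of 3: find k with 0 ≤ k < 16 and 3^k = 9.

Successive powers of 3 modulo 17:
  3^0=1  3^1=3  3^2=9
So 3^2 ≡ 9 (mod 17), giving k = 2.

2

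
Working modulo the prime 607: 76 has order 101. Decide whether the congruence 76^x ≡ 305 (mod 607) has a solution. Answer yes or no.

no

305 ∈ ⟨76⟩ iff 305^101 ≡ 1 (mod 607), since |⟨76⟩| = 101.
305^101 mod 607 = 397.
Since 397 ≠ 1, 305 does not lie in the subgroup.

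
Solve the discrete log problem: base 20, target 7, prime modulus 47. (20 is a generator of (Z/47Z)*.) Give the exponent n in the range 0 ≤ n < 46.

Successive powers of 20 modulo 47:
  20^0=1  20^1=20  20^2=24  20^3=10  20^4=12  20^5=5
  20^6=6  20^7=26  20^8=3  20^9=13  20^10=25  20^11=30
  20^12=36  20^13=15  20^14=18  20^15=31  20^16=9  20^17=39
  20^18=28  20^19=43  20^20=14  20^21=45  20^22=7
So 20^22 ≡ 7 (mod 47), giving n = 22.

22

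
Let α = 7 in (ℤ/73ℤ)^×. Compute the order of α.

24

The order of 7 must divide p − 1 = 72 = 2^3 · 3^2.
Divisors: 1, 2, 3, 4, 6, 8, 9, 12, 18, 24, 36, 72.
Check each in increasing order: 7^1 ≡ 7;  7^2 ≡ 49;  7^3 ≡ 51;  7^4 ≡ 65;  7^6 ≡ 46;  7^8 ≡ 64;  7^9 ≡ 10;  7^12 ≡ 72;  7^18 ≡ 27;  7^24 ≡ 1.
Smallest exponent giving 1 is 24.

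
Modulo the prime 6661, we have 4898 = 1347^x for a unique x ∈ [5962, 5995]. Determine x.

Compute 1347^5962 mod 6661 = 3689, then multiply by 1347 repeatedly:
  1347^5962=3689  1347^5963=6638  1347^5964=2324  1347^5965=6419  1347^5966=415
  1347^5967=6142  1347^5968=312  1347^5969=621  1347^5970=3862  1347^5971=6534
  1347^5972=2117  1347^5973=691  1347^5974=4898
Found 4898 at exponent 5974.

5974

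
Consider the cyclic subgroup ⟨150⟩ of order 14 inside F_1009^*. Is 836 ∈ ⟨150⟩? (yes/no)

⟨150⟩ has order 14; its elements mod 1009 are {1, 74, 105, 150, 302, 394, 431, 578, 615, 707, 859, 904, 935, 1008}.
836 is not in this set.

no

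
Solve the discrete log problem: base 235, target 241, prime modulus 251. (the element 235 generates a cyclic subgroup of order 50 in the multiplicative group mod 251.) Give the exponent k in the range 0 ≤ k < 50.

46

Baby-step giant-step with m = ceil(sqrt(50)) = 8.
Baby table (235^j mod 251 for j=0..7):
  0:1  1:235  2:5  3:171  4:25  5:102  6:125  7:8
Giant step factor: 235^(-8) ≡ 100 (mod 251).
Scan 241·100^i mod 251 for i = 0, 1, …:
  i=0: 241   i=1: 4   i=2: 149   i=3: 91
  i=4: 64   i=5: 125
Match at i=5, j=6: k = 5·8 + 6 = 46.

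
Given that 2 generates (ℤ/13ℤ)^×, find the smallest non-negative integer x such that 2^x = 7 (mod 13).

11

Successive powers of 2 modulo 13:
  2^0=1  2^1=2  2^2=4  2^3=8  2^4=3  2^5=6
  2^6=12  2^7=11  2^8=9  2^9=5  2^10=10  2^11=7
So 2^11 ≡ 7 (mod 13), giving x = 11.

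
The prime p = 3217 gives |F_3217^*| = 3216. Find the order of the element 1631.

The order of 1631 must divide p − 1 = 3216 = 2^4 · 3 · 67.
Divisors: 1, 2, 3, 4, 6, 8, 12, 16, 24, 48, 67, 134, 201, 268, 402, 536, 804, 1072, 1608, 3216.
Check each in increasing order: 1631^1 ≡ 1631;  1631^2 ≡ 2919;  1631^3 ≡ 2946;  1631^4 ≡ 1945;  1631^6 ≡ 2667;  1631^8 ≡ 3050;  1631^12 ≡ 102;  1631^16 ≡ 2153;  1631^24 ≡ 753;  1631^48 ≡ 817;  1631^67 ≡ 2572;  1631^134 ≡ 1032;  1631^201 ≡ 279;  1631^268 ≡ 197;  1631^402 ≡ 633;  1631^536 ≡ 205;  1631^804 ≡ 1781;  1631^1072 ≡ 204;  1631^1608 ≡ 3216;  1631^3216 ≡ 1.
Smallest exponent giving 1 is 3216.

3216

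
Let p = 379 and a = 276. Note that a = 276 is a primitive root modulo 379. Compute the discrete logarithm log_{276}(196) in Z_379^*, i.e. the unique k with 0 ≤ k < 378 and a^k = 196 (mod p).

366

Baby-step giant-step with m = ceil(sqrt(378)) = 20.
Baby table (276^j mod 379 for j=0..19):
  0:1  1:276  2:376  3:309  4:9  5:210  6:352  7:128
  8:81  9:374  10:136  11:15  12:350  13:334  14:87  15:135
  16:118  17:353  18:25  19:78
Giant step factor: 276^(-20) ≡ 96 (mod 379).
Scan 196·96^i mod 379 for i = 0, 1, …:
  i=0: 196   i=1: 245   i=2: 22   i=3: 217
  i=4: 366   i=5: 268   i=6: 335   i=7: 324
  i=8: 26   i=9: 222     …   i=17: 130
  i=18: 352
Match at i=18, j=6: k = 18·20 + 6 = 366.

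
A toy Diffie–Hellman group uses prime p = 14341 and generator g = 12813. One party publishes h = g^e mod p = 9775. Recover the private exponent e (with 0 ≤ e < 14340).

Baby-step giant-step with m = ceil(sqrt(14340)) = 120.
Baby table (12813^j mod 14341 for j=0..119):
  0:1  1:12813  2:11542  3:3254  4:4215  5:12930  6:4858  7:5614
  8:12067  9:4150  10:11863  11:360  12:9219  13:10571  14:9819  15:11595
  16:8316  17:13619  18:13300  19:13138  20:2536  21:11403  22:531  23:6069
  24:5195  25:6954  26:969  27:10832  28:12559  29:12447  30:11491  31:9477
  32:3554  33:4727  34:5008  35:5870  36:8106  37:4656  38:13109  39:3825
  40:6528  41:6552  42:12903  43:3091  44:9482  45:10255  46:5073  47:6937
  48:12604  49:1051  50:264  51:12497  52:6796  53:12937  54:8503  55:362
  56:6163  57:4973  58:1986  59:5684  60:5494  61:8994  62:10187  63:8590
  64:10836  65:6447  66:1251  67:10166  68:11996  69:12251  70:9818  71:13123
  72:11115  73:10365  74:9085  75:208  76:12019  77:5789  78:2805  79:1919
  80:7673  81:6594  82:6091  83:261  84:2740  85:852  86:3175  87:10199
  88:4595  89:5930  90:2472  91:8808  92:7575  93:12928  94:7914  95:11212
  96:5559  97:10061  98:344  99:4985  100:12332  101:778  102:1519  103:2210
  104:7596  105:9522  106:6499  107:7841  108:8028  109:9112  110:1975  111:8151
  112:7601  113:1882  114:6845  115:9770  116:421  117:2057  118:11924  119:7539
Giant step factor: 12813^(-120) ≡ 12663 (mod 14341).
Scan 9775·12663^i mod 14341 for i = 0, 1, …:
  i=0: 9775   i=1: 3654   i=2: 6536   i=3: 3457
  i=4: 7259   i=5: 9248   i=6: 13159   i=7: 4338
  i=8: 6064   i=9: 6718     …   i=69: 1522
  i=70: 13123
Match at i=70, j=71: e = 70·120 + 71 = 8471.

8471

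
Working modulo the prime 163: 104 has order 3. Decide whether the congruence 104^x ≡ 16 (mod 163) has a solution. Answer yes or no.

no

16 ∈ ⟨104⟩ iff 16^3 ≡ 1 (mod 163), since |⟨104⟩| = 3.
16^3 mod 163 = 21.
Since 21 ≠ 1, 16 does not lie in the subgroup.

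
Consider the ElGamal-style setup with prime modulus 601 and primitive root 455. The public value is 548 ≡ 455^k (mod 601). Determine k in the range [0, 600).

23

Successive powers of 455 modulo 601:
  455^0=1  455^1=455  455^2=281  455^3=443  455^4=230  455^5=76
  455^6=323  455^7=321  455^8=12  455^9=51  455^10=367  455^11=508
  455^12=356  455^13=311  455^14=270  455^15=246  455^16=144  455^17=11
  455^18=197  455^19=86  455^20=65  455^21=126  455^22=235  455^23=548
So 455^23 ≡ 548 (mod 601), giving k = 23.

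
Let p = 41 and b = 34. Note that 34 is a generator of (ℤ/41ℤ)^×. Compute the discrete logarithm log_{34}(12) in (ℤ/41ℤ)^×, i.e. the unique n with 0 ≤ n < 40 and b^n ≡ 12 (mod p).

33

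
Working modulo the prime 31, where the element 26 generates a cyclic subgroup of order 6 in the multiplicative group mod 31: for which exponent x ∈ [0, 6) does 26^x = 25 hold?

2

Successive powers of 26 modulo 31:
  26^0=1  26^1=26  26^2=25
So 26^2 ≡ 25 (mod 31), giving x = 2.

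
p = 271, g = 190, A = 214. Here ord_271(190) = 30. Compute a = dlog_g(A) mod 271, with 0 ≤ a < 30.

17

Successive powers of 190 modulo 271:
  190^0=1  190^1=190  190^2=57  190^3=261  190^4=268  190^5=243
  190^6=100  190^7=30  190^8=9  190^9=84  190^10=242  190^11=181
  190^12=244  190^13=19  190^14=87  190^15=270  190^16=81  190^17=214
So 190^17 ≡ 214 (mod 271), giving a = 17.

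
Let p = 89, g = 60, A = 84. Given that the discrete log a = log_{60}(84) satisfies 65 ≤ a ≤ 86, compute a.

Compute 60^65 mod 89 = 51, then multiply by 60 repeatedly:
  60^65=51  60^66=34  60^67=82  60^68=25  60^69=76
  60^70=21  60^71=14  60^72=39  60^73=26  60^74=47
  60^75=61  60^76=11  60^77=37  60^78=84
Found 84 at exponent 78.

78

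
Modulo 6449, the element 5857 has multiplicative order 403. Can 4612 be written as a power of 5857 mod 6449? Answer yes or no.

4612 ∈ ⟨5857⟩ iff 4612^403 ≡ 1 (mod 6449), since |⟨5857⟩| = 403.
4612^403 mod 6449 = 4224.
Since 4224 ≠ 1, 4612 does not lie in the subgroup.

no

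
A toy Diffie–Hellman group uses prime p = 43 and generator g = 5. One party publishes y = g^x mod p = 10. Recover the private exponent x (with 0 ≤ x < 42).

34

Baby-step giant-step with m = ceil(sqrt(42)) = 7.
Baby table (5^j mod 43 for j=0..6):
  0:1  1:5  2:25  3:39  4:23  5:29  6:16
Giant step factor: 5^(-7) ≡ 7 (mod 43).
Scan 10·7^i mod 43 for i = 0, 1, …:
  i=0: 10   i=1: 27   i=2: 17   i=3: 33
  i=4: 16
Match at i=4, j=6: x = 4·7 + 6 = 34.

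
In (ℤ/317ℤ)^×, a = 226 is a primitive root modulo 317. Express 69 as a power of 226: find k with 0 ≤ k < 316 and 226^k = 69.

57

Baby-step giant-step with m = ceil(sqrt(316)) = 18.
Baby table (226^j mod 317 for j=0..17):
  0:1  1:226  2:39  3:255  4:253  5:118  6:40  7:164
  8:292  9:56  10:293  11:282  12:15  13:220  14:268  15:21
  16:308  17:185
Giant step factor: 226^(-18) ≡ 289 (mod 317).
Scan 69·289^i mod 317 for i = 0, 1, …:
  i=0: 69   i=1: 287   i=2: 206   i=3: 255
Match at i=3, j=3: k = 3·18 + 3 = 57.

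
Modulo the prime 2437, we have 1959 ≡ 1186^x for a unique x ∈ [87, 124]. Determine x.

Compute 1186^87 mod 2437 = 1027, then multiply by 1186 repeatedly:
  1186^87=1027  1186^88=1959
Found 1959 at exponent 88.

88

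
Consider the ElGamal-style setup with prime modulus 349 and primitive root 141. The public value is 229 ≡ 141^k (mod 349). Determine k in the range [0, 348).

Baby-step giant-step with m = ceil(sqrt(348)) = 19.
Baby table (141^j mod 349 for j=0..18):
  0:1  1:141  2:337  3:53  4:144  5:62  6:17  7:303
  8:145  9:203  10:5  11:7  12:289  13:265  14:22  15:310
  16:85  17:119  18:27
Giant step factor: 141^(-19) ≡ 229 (mod 349).
Scan 229·229^i mod 349 for i = 0, 1, …:
  i=0: 229   i=1: 91   i=2: 248   i=3: 254
  i=4: 232   i=5: 80   i=6: 172   i=7: 300
  i=8: 296   i=9: 78     …   i=16: 154
  i=17: 17
Match at i=17, j=6: k = 17·19 + 6 = 329.

329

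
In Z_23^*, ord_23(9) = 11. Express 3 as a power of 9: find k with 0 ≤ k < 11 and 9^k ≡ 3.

6

Successive powers of 9 modulo 23:
  9^0=1  9^1=9  9^2=12  9^3=16  9^4=6  9^5=8
  9^6=3
So 9^6 ≡ 3 (mod 23), giving k = 6.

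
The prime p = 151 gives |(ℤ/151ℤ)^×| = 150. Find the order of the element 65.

50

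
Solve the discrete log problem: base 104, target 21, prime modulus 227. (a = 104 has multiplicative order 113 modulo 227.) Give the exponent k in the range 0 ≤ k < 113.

Baby-step giant-step with m = ceil(sqrt(113)) = 11.
Baby table (104^j mod 227 for j=0..10):
  0:1  1:104  2:147  3:79  4:44  5:36  6:112  7:71
  8:120  9:222  10:161
Giant step factor: 104^(-11) ≡ 21 (mod 227).
Scan 21·21^i mod 227 for i = 0, 1, …:
  i=0: 21   i=1: 214   i=2: 181   i=3: 169
  i=4: 144   i=5: 73   i=6: 171   i=7: 186
  i=8: 47   i=9: 79
Match at i=9, j=3: k = 9·11 + 3 = 102.

102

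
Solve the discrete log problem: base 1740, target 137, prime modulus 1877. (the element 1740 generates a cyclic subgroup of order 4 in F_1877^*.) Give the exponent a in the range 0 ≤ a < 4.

3

Successive powers of 1740 modulo 1877:
  1740^0=1  1740^1=1740  1740^2=1876  1740^3=137
So 1740^3 ≡ 137 (mod 1877), giving a = 3.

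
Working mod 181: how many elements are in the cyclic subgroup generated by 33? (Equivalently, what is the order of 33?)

90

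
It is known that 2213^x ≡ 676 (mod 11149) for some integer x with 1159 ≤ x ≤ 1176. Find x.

1160

Compute 2213^1159 mod 11149 = 4207, then multiply by 2213 repeatedly:
  2213^1159=4207  2213^1160=676
Found 676 at exponent 1160.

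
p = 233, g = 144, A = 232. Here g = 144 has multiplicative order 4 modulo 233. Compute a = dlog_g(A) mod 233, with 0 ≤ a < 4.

Successive powers of 144 modulo 233:
  144^0=1  144^1=144  144^2=232
So 144^2 ≡ 232 (mod 233), giving a = 2.

2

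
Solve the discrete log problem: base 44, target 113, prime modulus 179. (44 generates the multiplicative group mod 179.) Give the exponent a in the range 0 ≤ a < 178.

23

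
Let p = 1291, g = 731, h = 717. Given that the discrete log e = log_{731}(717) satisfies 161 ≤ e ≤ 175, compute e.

174

Compute 731^161 mod 1291 = 186, then multiply by 731 repeatedly:
  731^161=186  731^162=411  731^163=929  731^164=33  731^165=885
  731^166=144  731^167=693  731^168=511  731^169=442  731^170=352
  731^171=403  731^172=245  731^173=937  731^174=717
Found 717 at exponent 174.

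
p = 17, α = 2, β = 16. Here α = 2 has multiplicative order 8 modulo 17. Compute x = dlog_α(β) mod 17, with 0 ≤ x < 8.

Successive powers of 2 modulo 17:
  2^0=1  2^1=2  2^2=4  2^3=8  2^4=16
So 2^4 ≡ 16 (mod 17), giving x = 4.

4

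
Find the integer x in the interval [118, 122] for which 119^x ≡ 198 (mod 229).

121

Compute 119^118 mod 229 = 5, then multiply by 119 repeatedly:
  119^118=5  119^119=137  119^120=44  119^121=198
Found 198 at exponent 121.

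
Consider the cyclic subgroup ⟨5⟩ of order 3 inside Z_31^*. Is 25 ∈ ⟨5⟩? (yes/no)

⟨5⟩ has order 3; its elements mod 31 are {1, 5, 25}.
25 is in this set.

yes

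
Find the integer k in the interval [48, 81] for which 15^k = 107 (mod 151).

63

Compute 15^48 mod 151 = 29, then multiply by 15 repeatedly:
  15^48=29  15^49=133  15^50=32  15^51=27  15^52=103
  15^53=35  15^54=72  15^55=23  15^56=43  15^57=41
  15^58=11  15^59=14  15^60=59  15^61=130  15^62=138
  15^63=107
Found 107 at exponent 63.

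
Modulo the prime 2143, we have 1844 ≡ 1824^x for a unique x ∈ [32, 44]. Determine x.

Compute 1824^32 mod 2143 = 1479, then multiply by 1824 repeatedly:
  1824^32=1479  1824^33=1802  1824^34=1629  1824^35=1098  1824^36=1190
  1824^37=1844
Found 1844 at exponent 37.

37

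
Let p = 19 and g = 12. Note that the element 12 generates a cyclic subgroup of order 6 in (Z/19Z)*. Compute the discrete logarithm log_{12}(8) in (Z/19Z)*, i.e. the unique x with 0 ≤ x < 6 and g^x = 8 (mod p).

5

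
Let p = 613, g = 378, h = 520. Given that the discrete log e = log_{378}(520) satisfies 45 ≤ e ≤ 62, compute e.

45

Compute 378^45 mod 613 = 520, then multiply by 378 repeatedly:
  378^45=520
Found 520 at exponent 45.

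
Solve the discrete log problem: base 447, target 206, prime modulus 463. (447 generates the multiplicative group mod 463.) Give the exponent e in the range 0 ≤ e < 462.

272

Baby-step giant-step with m = ceil(sqrt(462)) = 22.
Baby table (447^j mod 463 for j=0..21):
  0:1  1:447  2:256  3:71  4:253  5:119  6:411  7:369
  8:115  9:12  10:271  11:294  12:389  13:258  14:39  15:302
  16:261  17:454  18:144  19:11  20:287  21:38
Giant step factor: 447^(-22) ≡ 182 (mod 463).
Scan 206·182^i mod 463 for i = 0, 1, …:
  i=0: 206   i=1: 452   i=2: 313   i=3: 17
  i=4: 316   i=5: 100   i=6: 143   i=7: 98
  i=8: 242   i=9: 59   i=10: 89   i=11: 456
  i=12: 115
Match at i=12, j=8: e = 12·22 + 8 = 272.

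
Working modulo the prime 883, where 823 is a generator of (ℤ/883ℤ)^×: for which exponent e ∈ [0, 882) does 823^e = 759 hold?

611

Baby-step giant-step with m = ceil(sqrt(882)) = 30.
Baby table (823^j mod 883 for j=0..29):
  0:1  1:823  2:68  3:335  4:209  5:705  6:84  7:258
  8:414  9:767  10:779  11:59  12:875  13:480  14:339  15:852
  16:94  17:541  18:211  19:585  20:220  21:45  22:832  23:411
  24:64  25:575  26:820  27:248  28:131  29:87
Giant step factor: 823^(-30) ≡ 600 (mod 883).
Scan 759·600^i mod 883 for i = 0, 1, …:
  i=0: 759   i=1: 655   i=2: 65   i=3: 148
  i=4: 500   i=5: 663   i=6: 450   i=7: 685
  i=8: 405   i=9: 175     …   i=19: 187
  i=20: 59
Match at i=20, j=11: e = 20·30 + 11 = 611.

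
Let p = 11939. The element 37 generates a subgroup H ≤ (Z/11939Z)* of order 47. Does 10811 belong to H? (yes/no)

no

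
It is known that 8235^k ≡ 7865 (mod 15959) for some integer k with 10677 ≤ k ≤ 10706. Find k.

10703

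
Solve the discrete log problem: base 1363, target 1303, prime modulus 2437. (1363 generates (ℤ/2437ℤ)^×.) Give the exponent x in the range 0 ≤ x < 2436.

129

Baby-step giant-step with m = ceil(sqrt(2436)) = 50.
Baby table (1363^j mod 2437 for j=0..49):
  0:1  1:1363  2:775  3:1104  4:1123  5:213  6:316  7:1796
  8:1200  9:373  10:1503  11:1509  12:2376  13:2152  14:1465  15:892
  16:2170  17:1629  18:220  19:109  20:2347  21:1617  22:923  23:557
  24:1284  25:326  26:804  27:1639  28:1665  29:548  30:1202  31:662
  32:616  33:1280  34:2185  35:141  36:2097  37:2047  38:2133  39:2375
  40:789  41:690  42:2225  43:1047  44:1416  45:2341  46:750  47:1147
  48:1244  49:1857
Giant step factor: 1363^(-50) ≡ 791 (mod 2437).
Scan 1303·791^i mod 2437 for i = 0, 1, …:
  i=0: 1303   i=1: 2259   i=2: 548
Match at i=2, j=29: x = 2·50 + 29 = 129.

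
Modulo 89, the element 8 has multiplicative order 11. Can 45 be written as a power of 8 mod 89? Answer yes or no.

⟨8⟩ has order 11; its elements mod 89 are {1, 2, 4, 8, 16, 32, 39, 45, 64, 67, 78}.
45 is in this set.

yes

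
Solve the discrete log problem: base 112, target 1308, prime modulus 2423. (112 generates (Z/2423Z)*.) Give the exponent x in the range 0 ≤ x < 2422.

2208

Baby-step giant-step with m = ceil(sqrt(2422)) = 50.
Baby table (112^j mod 2423 for j=0..49):
  0:1  1:112  2:429  3:2011  4:2316  5:131  6:134  7:470
  8:1757  9:521  10:200  11:593  12:995  13:2405  14:407  15:1970
  16:147  17:1926  18:65  19:11  20:1232  21:2296  22:314  23:1246
  24:1441  25:1474  26:324  27:2366  28:885  29:2200  30:1677  31:1253
  32:2225  33:2054  34:2286  35:1617  36:1802  37:715  38:121  39:1437
  40:1026  41:1031  42:1591  43:1313  44:1676  45:1141  46:1796  47:43
  48:2393  49:1486
Giant step factor: 112^(-50) ≡ 2285 (mod 2423).
Scan 1308·2285^i mod 2423 for i = 0, 1, …:
  i=0: 1308   i=1: 1221   i=2: 1112   i=3: 1616
  i=4: 2331   i=5: 581   i=6: 2204   i=7: 1146
  i=8: 1770   i=9: 463     …   i=43: 1269
  i=44: 1757
Match at i=44, j=8: x = 44·50 + 8 = 2208.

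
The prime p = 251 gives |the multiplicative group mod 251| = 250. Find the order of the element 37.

250

The order of 37 must divide p − 1 = 250 = 2 · 5^3.
Divisors: 1, 2, 5, 10, 25, 50, 125, 250.
Check each in increasing order: 37^1 ≡ 37;  37^2 ≡ 114;  37^5 ≡ 187;  37^10 ≡ 80;  37^25 ≡ 32;  37^50 ≡ 20;  37^125 ≡ 250;  37^250 ≡ 1.
Smallest exponent giving 1 is 250.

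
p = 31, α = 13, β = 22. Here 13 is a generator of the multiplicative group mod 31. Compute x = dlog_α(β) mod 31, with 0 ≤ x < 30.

7

Successive powers of 13 modulo 31:
  13^0=1  13^1=13  13^2=14  13^3=27  13^4=10  13^5=6
  13^6=16  13^7=22
So 13^7 ≡ 22 (mod 31), giving x = 7.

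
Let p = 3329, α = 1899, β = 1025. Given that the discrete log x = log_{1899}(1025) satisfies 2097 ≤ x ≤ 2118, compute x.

Compute 1899^2097 mod 3329 = 110, then multiply by 1899 repeatedly:
  1899^2097=110  1899^2098=2492  1899^2099=1799  1899^2100=747  1899^2101=399
  1899^2102=2018  1899^2103=503  1899^2104=3103  1899^2105=267  1899^2106=1025
Found 1025 at exponent 2106.

2106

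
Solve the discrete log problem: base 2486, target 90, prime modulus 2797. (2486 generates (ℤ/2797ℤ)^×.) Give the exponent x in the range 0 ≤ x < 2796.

2276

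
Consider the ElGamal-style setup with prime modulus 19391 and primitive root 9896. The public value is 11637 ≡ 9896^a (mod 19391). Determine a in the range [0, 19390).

Baby-step giant-step with m = ceil(sqrt(19390)) = 140.
Baby table (9896^j mod 19391 for j=0..139):
  0:1  1:9896  2:6266  3:15309  4:15372  5:18308  6:5855  7:772
  8:19049  9:8993  10:9429  11:19283  12:17128  13:1957  14:14254  15:7450
  16:618  17:7563  18:13579  19:17545  20:17697  21:9391  22:11664  23:11712
  24:1945  25:11848  26:9822  27:10820  28:17009  29:7184  30:5458  31:8433
  32:13495  33:703  34:14910  35:3241  36:222  37:5729  38:14291  39:5173
  40:19159  41:11657  42:613  43:16256  44:1640  45:18564  46:18401  47:14806
  48:1780  49:7852  50:3655  51:5665  52:1459  53:11360  54:8933  55:16790
  56:11752  57:9965  58:10405  59:1670  60:5188  61:12471  62:8692  63:16947
  64:14144  65:4786  66:9434  67:10590  68:9676  69:938  70:13550  71:2035
  72:10502  73:11423  74:11869  75:4337  76:6669  77:8851  78:349  79:2106
  80:15042  81:10316  82:12912  83:9853  84:7340  85:17345  86:16379  87:16606
  88:13642  89:1090  90:5244  91:4308  92:10550  93:1656  94:2381  95:2311
  96:7667  97:15040  98:9915  99:380  100:18017  101:15378  102:120  103:4669
  104:15062  105:14326  106:2495  107:5777  108:4524  109:15076  110:17133  111:12655
  112:6802  113:6431  114:19305  115:2148  116:4072  117:2014  118:15987  119:15574
  120:636  121:11172  122:10021  123:2242  124:3528  125:9288  126:708  127:6217
  128:15180  129:18594  130:5025  131:8876  132:15057  133:3628  134:9947  135:6796
  136:5228  137:1100  138:7249  139:8795
Giant step factor: 9896^(-140) ≡ 3793 (mod 19391).
Scan 11637·3793^i mod 19391 for i = 0, 1, …:
  i=0: 11637   i=1: 5225   i=2: 823   i=3: 19079
  i=4: 18826   i=5: 9356   i=6: 1778   i=7: 15277
  i=8: 5353   i=9: 1552     …   i=91: 2890
  i=92: 5855
Match at i=92, j=6: a = 92·140 + 6 = 12886.

12886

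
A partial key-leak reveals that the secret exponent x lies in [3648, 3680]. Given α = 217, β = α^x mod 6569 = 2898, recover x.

Compute 217^3648 mod 6569 = 2898, then multiply by 217 repeatedly:
  217^3648=2898
Found 2898 at exponent 3648.

3648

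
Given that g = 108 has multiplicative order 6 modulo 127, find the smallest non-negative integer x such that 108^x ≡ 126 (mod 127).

Successive powers of 108 modulo 127:
  108^0=1  108^1=108  108^2=107  108^3=126
So 108^3 ≡ 126 (mod 127), giving x = 3.

3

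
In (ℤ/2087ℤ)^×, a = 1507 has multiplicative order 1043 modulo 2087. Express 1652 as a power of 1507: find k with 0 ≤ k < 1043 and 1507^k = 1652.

Baby-step giant-step with m = ceil(sqrt(1043)) = 33.
Baby table (1507^j mod 2087 for j=0..32):
  0:1  1:1507  2:393  3:1630  4:11  5:1968  6:149  7:1234
  8:121  9:778  10:1639  11:1052  12:1331  13:210  14:1333  15:1137
  16:32  17:223  18:54  19:2072  20:352  21:366  22:594  23:1922
  24:1785  25:1939  26:273  27:272  28:852  29:459  30:916  31:905
  32:1024
Giant step factor: 1507^(-33) ≡ 1734 (mod 2087).
Scan 1652·1734^i mod 2087 for i = 0, 1, …:
  i=0: 1652   i=1: 1204   i=2: 736   i=3: 1067
  i=4: 1096   i=5: 1294   i=6: 271   i=7: 339
  i=8: 1379   i=9: 1571     …   i=28: 869
  i=29: 32
Match at i=29, j=16: k = 29·33 + 16 = 973.

973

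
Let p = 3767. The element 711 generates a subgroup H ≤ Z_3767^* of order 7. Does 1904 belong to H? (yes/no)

no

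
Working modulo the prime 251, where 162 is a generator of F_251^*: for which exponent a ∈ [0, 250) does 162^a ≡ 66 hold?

Baby-step giant-step with m = ceil(sqrt(250)) = 16.
Baby table (162^j mod 251 for j=0..15):
  0:1  1:162  2:140  3:90  4:22  5:50  6:68  7:223
  8:233  9:96  10:241  11:137  12:106  13:104  14:31  15:2
Giant step factor: 162^(-16) ≡ 196 (mod 251).
Scan 66·196^i mod 251 for i = 0, 1, …:
  i=0: 66   i=1: 135   i=2: 105   i=3: 249
  i=4: 110   i=5: 225   i=6: 175   i=7: 164
  i=8: 16   i=9: 124   i=10: 208   i=11: 106
Match at i=11, j=12: a = 11·16 + 12 = 188.

188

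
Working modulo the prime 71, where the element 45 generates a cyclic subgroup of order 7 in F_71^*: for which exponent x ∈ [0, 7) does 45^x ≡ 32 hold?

Successive powers of 45 modulo 71:
  45^0=1  45^1=45  45^2=37  45^3=32
So 45^3 ≡ 32 (mod 71), giving x = 3.

3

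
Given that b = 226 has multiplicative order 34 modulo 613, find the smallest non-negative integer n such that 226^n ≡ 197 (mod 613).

Successive powers of 226 modulo 613:
  226^0=1  226^1=226  226^2=197
So 226^2 ≡ 197 (mod 613), giving n = 2.

2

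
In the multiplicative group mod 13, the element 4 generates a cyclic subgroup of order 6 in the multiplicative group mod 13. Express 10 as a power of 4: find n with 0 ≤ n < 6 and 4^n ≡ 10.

5

Successive powers of 4 modulo 13:
  4^0=1  4^1=4  4^2=3  4^3=12  4^4=9  4^5=10
So 4^5 ≡ 10 (mod 13), giving n = 5.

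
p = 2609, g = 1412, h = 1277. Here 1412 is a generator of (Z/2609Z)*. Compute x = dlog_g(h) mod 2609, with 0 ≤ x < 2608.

Baby-step giant-step with m = ceil(sqrt(2608)) = 52.
Baby table (1412^j mod 2609 for j=0..51):
  0:1  1:1412  2:468  3:739  4:2477  5:1464  6:840  7:1594
  8:1770  9:2427  10:1307  11:921  12:1170  13:543  14:2279  15:1051
  16:2100  17:1376  18:1816  19:2154  20:1963  21:998  22:316  23:53
  24:1784  25:1323  26:32  27:831  28:1931  29:167  30:994  31:2495
  32:790  33:1437  34:1851  35:2003  36:80  37:773  38:914  39:1722
  40:2485  41:2324  42:1975  43:2288  44:714  45:1094  46:200  47:628
  48:2285  49:1696  50:2299  51:592
Giant step factor: 1412^(-52) ≡ 772 (mod 2609).
Scan 1277·772^i mod 2609 for i = 0, 1, …:
  i=0: 1277   i=1: 2251   i=2: 178   i=3: 1748
  i=4: 603   i=5: 1114   i=6: 1647   i=7: 901
  i=8: 1578   i=9: 2422     …   i=47: 368
  i=48: 2324
Match at i=48, j=41: x = 48·52 + 41 = 2537.

2537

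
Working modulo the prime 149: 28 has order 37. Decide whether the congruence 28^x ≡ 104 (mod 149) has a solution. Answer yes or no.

104 ∈ ⟨28⟩ iff 104^37 ≡ 1 (mod 149), since |⟨28⟩| = 37.
104^37 mod 149 = 1.
Since 1 = 1, 104 lies in the subgroup.

yes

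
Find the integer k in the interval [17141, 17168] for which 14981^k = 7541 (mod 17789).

17149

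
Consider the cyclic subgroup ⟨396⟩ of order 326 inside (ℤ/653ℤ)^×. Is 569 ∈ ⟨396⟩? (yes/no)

569 ∈ ⟨396⟩ iff 569^326 ≡ 1 (mod 653), since |⟨396⟩| = 326.
569^326 mod 653 = 652.
Since 652 ≠ 1, 569 does not lie in the subgroup.

no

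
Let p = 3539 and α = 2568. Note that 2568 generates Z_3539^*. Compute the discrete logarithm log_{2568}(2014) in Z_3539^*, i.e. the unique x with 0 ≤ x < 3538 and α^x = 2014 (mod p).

117

Baby-step giant-step with m = ceil(sqrt(3538)) = 60.
Baby table (2568^j mod 3539 for j=0..59):
  0:1  1:2568  2:1467  3:1760  4:377  5:1989  6:975  7:1727
  8:569  9:3124  10:3058  11:3442  12:2173  13:2800  14:2691  15:2360
  16:1712  17:978  18:2353  19:1431  20:1326  21:650  22:2331  23:1559
  24:903  25:859  26:1115  27:269  28:687  29:1794  30:2753  31:2321
  32:652  33:389  34:954  35:884  36:1613  37:1554  38:2219  39:602
  40:2932  41:1923  42:1359  43:458  44:1196  45:3015  46:2727  47:2794
  48:1439  49:636  50:1769  51:2255  52:1036  53:2659  54:1581  55:775
  56:1282  57:906  58:1485  59:1977
Giant step factor: 2568^(-60) ≡ 1111 (mod 3539).
Scan 2014·1111^i mod 3539 for i = 0, 1, …:
  i=0: 2014   i=1: 906
Match at i=1, j=57: x = 1·60 + 57 = 117.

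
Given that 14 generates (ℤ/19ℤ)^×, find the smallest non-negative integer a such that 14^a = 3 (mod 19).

Successive powers of 14 modulo 19:
  14^0=1  14^1=14  14^2=6  14^3=8  14^4=17  14^5=10
  14^6=7  14^7=3
So 14^7 ≡ 3 (mod 19), giving a = 7.

7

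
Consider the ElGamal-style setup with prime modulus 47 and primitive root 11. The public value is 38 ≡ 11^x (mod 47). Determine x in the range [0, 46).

Baby-step giant-step with m = ceil(sqrt(46)) = 7.
Baby table (11^j mod 47 for j=0..6):
  0:1  1:11  2:27  3:15  4:24  5:29  6:37
Giant step factor: 11^(-7) ≡ 44 (mod 47).
Scan 38·44^i mod 47 for i = 0, 1, …:
  i=0: 38   i=1: 27
Match at i=1, j=2: x = 1·7 + 2 = 9.

9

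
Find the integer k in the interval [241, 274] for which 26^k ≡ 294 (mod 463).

253

Compute 26^241 mod 463 = 231, then multiply by 26 repeatedly:
  26^241=231  26^242=450  26^243=125  26^244=9  26^245=234
  26^246=65  26^247=301  26^248=418  26^249=219  26^250=138
  26^251=347  26^252=225  26^253=294
Found 294 at exponent 253.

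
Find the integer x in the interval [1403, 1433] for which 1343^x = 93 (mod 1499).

Compute 1343^1403 mod 1499 = 1494, then multiply by 1343 repeatedly:
  1343^1403=1494  1343^1404=780  1343^1405=1238  1343^1406=243  1343^1407=1066
  1343^1408=93
Found 93 at exponent 1408.

1408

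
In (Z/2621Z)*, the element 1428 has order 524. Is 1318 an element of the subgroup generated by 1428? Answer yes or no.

no

1318 ∈ ⟨1428⟩ iff 1318^524 ≡ 1 (mod 2621), since |⟨1428⟩| = 524.
1318^524 mod 2621 = 1295.
Since 1295 ≠ 1, 1318 does not lie in the subgroup.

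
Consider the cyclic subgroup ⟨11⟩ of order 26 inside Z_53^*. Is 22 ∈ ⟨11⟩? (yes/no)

22 ∈ ⟨11⟩ iff 22^26 ≡ 1 (mod 53), since |⟨11⟩| = 26.
22^26 mod 53 = 52.
Since 52 ≠ 1, 22 does not lie in the subgroup.

no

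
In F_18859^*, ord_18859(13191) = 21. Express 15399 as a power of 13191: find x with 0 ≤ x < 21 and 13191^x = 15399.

Successive powers of 13191 modulo 18859:
  13191^0=1  13191^1=13191  13191^2=9347  13191^3=14994  13191^4=11521  13191^5=7689
  13191^6=1897  13191^7=16293  13191^8=3799  13191^9=4246  13191^10=16615  13191^11=8026
  13191^12=15399
So 13191^12 ≡ 15399 (mod 18859), giving x = 12.

12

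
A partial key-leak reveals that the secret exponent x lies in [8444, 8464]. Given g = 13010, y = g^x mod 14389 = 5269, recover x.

8459

Compute 13010^8444 mod 14389 = 12516, then multiply by 13010 repeatedly:
  13010^8444=12516  13010^8445=7236  13010^8446=7522  13010^8447=1631  13010^8448=9924
  13010^8449=13132  13010^8450=6723  13010^8451=9888  13010^8452=5220  13010^8453=10509
  13010^8454=12201  13010^8455=9951  13010^8456=4677  13010^8457=11078  13010^8458=4556
  13010^8459=5269
Found 5269 at exponent 8459.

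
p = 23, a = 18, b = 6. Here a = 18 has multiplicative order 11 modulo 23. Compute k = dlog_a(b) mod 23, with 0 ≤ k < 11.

7

Successive powers of 18 modulo 23:
  18^0=1  18^1=18  18^2=2  18^3=13  18^4=4  18^5=3
  18^6=8  18^7=6
So 18^7 ≡ 6 (mod 23), giving k = 7.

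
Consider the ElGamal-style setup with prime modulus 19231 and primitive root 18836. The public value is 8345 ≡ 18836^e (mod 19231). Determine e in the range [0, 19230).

Baby-step giant-step with m = ceil(sqrt(19230)) = 139.
Baby table (18836^j mod 19231 for j=0..138):
  0:1  1:18836  2:2177  3:5480  4:8503  5:6740  6:10809  7:18958
  8:11680  9:1840  10:3978  11:5632  12:6156  13:10717  14:16836  15:3706
  16:16917  17:10173  18:944  19:11740  20:16602  21:19212  22:7505  23:16330
  24:11266  25:11522  26:6557  27:6170  28:5187  29:8852  30:3502  31:1342
  32:8378  33:17653  34:7918  35:7043  36:6510  37:5504  38:18254  39:1295
  40:7712  41:11489  42:361  43:11253  44:16657  45:16718  46:11854  47:10034
  48:17387  49:16833  50:4891  51:10386  52:12964  53:13897  54:10751  55:3406
  56:800  57:10927  58:10810  59:18563  60:13857  61:7320  62:12481  63:12372
  64:16965  65:10444  66:9285  67:5546  68:1664  69:15805  70:7100  71:3226
  72:14207  73:3687  74:5191  75:7272  76:12210  77:4031  78:3928  79:6151
  80:12692  81:5951  82:14768  83:12864  84:14935  85:4592  86:13105  87:15895
  88:10012  89:6846  90:7401  91:18948  92:15630  93:18532  94:6871  95:16757
  96:15680  97:18013  98:335  99:2292  100:17748  101:8855  102:2317  103:7873
  104:5587  105:4700  106:8907  107:1008  108:5691  109:2082  110:4543  111:13229
  112:5377  113:10726  114:13281  115:4068  116:8544  117:9776  118:3911  119:12866
  120:14145  121:8946  122:4834  123:13670  124:4261  125:9233  126:6855  127:3846
  128:79  129:7257  130:18135  131:9838  132:17883  133:13223  134:7747  135:16895
  136:18863  137:10743  138:6566
Giant step factor: 18836^(-139) ≡ 5545 (mod 19231).
Scan 8345·5545^i mod 19231 for i = 0, 1, …:
  i=0: 8345   i=1: 3239   i=2: 17732   i=3: 15068
  i=4: 12596   i=5: 17059   i=6: 14097   i=7: 13081
  i=8: 14044   i=9: 7661     …   i=76: 15838
  i=77: 12964
Match at i=77, j=52: e = 77·139 + 52 = 10755.

10755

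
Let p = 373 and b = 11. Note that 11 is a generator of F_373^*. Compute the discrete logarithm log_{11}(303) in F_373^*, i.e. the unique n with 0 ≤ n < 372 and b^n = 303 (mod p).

22

Baby-step giant-step with m = ceil(sqrt(372)) = 20.
Baby table (11^j mod 373 for j=0..19):
  0:1  1:11  2:121  3:212  4:94  5:288  6:184  7:159
  8:257  9:216  10:138  11:26  12:286  13:162  14:290  15:206
  16:28  17:308  18:31  19:341
Giant step factor: 11^(-20) ≡ 302 (mod 373).
Scan 303·302^i mod 373 for i = 0, 1, …:
  i=0: 303   i=1: 121
Match at i=1, j=2: n = 1·20 + 2 = 22.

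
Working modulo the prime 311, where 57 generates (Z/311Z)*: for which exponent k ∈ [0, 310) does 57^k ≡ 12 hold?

288

Baby-step giant-step with m = ceil(sqrt(310)) = 18.
Baby table (57^j mod 311 for j=0..17):
  0:1  1:57  2:139  3:148  4:39  5:46  6:134  7:174
  8:277  9:239  10:250  11:255  12:229  13:302  14:109  15:304
  16:223  17:271
Giant step factor: 57^(-18) ≡ 157 (mod 311).
Scan 12·157^i mod 311 for i = 0, 1, …:
  i=0: 12   i=1: 18   i=2: 27   i=3: 196
  i=4: 294   i=5: 130   i=6: 195   i=7: 137
  i=8: 50   i=9: 75     …   i=15: 208
  i=16: 1
Match at i=16, j=0: k = 16·18 + 0 = 288.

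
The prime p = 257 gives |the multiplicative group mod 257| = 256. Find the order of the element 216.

256

The order of 216 must divide p − 1 = 256 = 2^8.
Divisors: 1, 2, 4, 8, 16, 32, 64, 128, 256.
Check each in increasing order: 216^1 ≡ 216;  216^2 ≡ 139;  216^4 ≡ 46;  216^8 ≡ 60;  216^16 ≡ 2;  216^32 ≡ 4;  216^64 ≡ 16;  216^128 ≡ 256;  216^256 ≡ 1.
Smallest exponent giving 1 is 256.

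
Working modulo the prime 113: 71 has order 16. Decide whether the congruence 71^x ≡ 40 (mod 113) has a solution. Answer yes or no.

40 ∈ ⟨71⟩ iff 40^16 ≡ 1 (mod 113), since |⟨71⟩| = 16.
40^16 mod 113 = 1.
Since 1 = 1, 40 lies in the subgroup.

yes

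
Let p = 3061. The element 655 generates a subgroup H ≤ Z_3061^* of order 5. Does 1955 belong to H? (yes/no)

no

⟨655⟩ has order 5; its elements mod 3061 are {1, 485, 655, 2392, 2589}.
1955 is not in this set.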